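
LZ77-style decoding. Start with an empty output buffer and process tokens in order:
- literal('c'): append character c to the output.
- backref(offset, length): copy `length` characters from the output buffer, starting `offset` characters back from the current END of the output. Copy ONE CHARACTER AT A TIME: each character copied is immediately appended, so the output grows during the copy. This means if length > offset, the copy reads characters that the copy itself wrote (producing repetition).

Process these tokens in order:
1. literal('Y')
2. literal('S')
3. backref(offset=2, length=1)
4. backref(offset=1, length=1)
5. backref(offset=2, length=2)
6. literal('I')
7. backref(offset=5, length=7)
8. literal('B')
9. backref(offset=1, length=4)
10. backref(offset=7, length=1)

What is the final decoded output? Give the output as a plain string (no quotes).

Token 1: literal('Y'). Output: "Y"
Token 2: literal('S'). Output: "YS"
Token 3: backref(off=2, len=1). Copied 'Y' from pos 0. Output: "YSY"
Token 4: backref(off=1, len=1). Copied 'Y' from pos 2. Output: "YSYY"
Token 5: backref(off=2, len=2). Copied 'YY' from pos 2. Output: "YSYYYY"
Token 6: literal('I'). Output: "YSYYYYI"
Token 7: backref(off=5, len=7) (overlapping!). Copied 'YYYYIYY' from pos 2. Output: "YSYYYYIYYYYIYY"
Token 8: literal('B'). Output: "YSYYYYIYYYYIYYB"
Token 9: backref(off=1, len=4) (overlapping!). Copied 'BBBB' from pos 14. Output: "YSYYYYIYYYYIYYBBBBB"
Token 10: backref(off=7, len=1). Copied 'Y' from pos 12. Output: "YSYYYYIYYYYIYYBBBBBY"

Answer: YSYYYYIYYYYIYYBBBBBY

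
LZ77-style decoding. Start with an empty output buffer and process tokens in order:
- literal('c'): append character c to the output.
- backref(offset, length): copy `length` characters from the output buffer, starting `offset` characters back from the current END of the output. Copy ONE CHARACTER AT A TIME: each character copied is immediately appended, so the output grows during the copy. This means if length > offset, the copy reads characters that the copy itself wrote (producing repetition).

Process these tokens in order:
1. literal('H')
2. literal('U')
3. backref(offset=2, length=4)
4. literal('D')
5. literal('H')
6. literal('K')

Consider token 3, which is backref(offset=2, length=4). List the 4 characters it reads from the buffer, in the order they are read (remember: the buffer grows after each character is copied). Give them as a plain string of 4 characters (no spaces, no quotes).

Token 1: literal('H'). Output: "H"
Token 2: literal('U'). Output: "HU"
Token 3: backref(off=2, len=4). Buffer before: "HU" (len 2)
  byte 1: read out[0]='H', append. Buffer now: "HUH"
  byte 2: read out[1]='U', append. Buffer now: "HUHU"
  byte 3: read out[2]='H', append. Buffer now: "HUHUH"
  byte 4: read out[3]='U', append. Buffer now: "HUHUHU"

Answer: HUHU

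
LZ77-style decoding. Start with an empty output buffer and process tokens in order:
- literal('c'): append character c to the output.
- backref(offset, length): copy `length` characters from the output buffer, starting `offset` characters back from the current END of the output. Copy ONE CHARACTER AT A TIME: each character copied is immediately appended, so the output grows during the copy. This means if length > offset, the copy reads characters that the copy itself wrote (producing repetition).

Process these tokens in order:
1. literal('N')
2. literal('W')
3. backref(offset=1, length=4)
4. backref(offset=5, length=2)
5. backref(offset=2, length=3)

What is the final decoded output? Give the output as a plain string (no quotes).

Token 1: literal('N'). Output: "N"
Token 2: literal('W'). Output: "NW"
Token 3: backref(off=1, len=4) (overlapping!). Copied 'WWWW' from pos 1. Output: "NWWWWW"
Token 4: backref(off=5, len=2). Copied 'WW' from pos 1. Output: "NWWWWWWW"
Token 5: backref(off=2, len=3) (overlapping!). Copied 'WWW' from pos 6. Output: "NWWWWWWWWWW"

Answer: NWWWWWWWWWW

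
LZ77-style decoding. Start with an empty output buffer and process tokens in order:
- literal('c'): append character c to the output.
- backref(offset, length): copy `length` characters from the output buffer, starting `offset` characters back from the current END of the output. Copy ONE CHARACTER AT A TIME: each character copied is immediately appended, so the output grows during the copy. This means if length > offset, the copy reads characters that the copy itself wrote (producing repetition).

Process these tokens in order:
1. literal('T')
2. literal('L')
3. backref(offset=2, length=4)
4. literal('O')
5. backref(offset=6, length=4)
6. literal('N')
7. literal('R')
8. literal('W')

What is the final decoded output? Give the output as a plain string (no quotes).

Token 1: literal('T'). Output: "T"
Token 2: literal('L'). Output: "TL"
Token 3: backref(off=2, len=4) (overlapping!). Copied 'TLTL' from pos 0. Output: "TLTLTL"
Token 4: literal('O'). Output: "TLTLTLO"
Token 5: backref(off=6, len=4). Copied 'LTLT' from pos 1. Output: "TLTLTLOLTLT"
Token 6: literal('N'). Output: "TLTLTLOLTLTN"
Token 7: literal('R'). Output: "TLTLTLOLTLTNR"
Token 8: literal('W'). Output: "TLTLTLOLTLTNRW"

Answer: TLTLTLOLTLTNRW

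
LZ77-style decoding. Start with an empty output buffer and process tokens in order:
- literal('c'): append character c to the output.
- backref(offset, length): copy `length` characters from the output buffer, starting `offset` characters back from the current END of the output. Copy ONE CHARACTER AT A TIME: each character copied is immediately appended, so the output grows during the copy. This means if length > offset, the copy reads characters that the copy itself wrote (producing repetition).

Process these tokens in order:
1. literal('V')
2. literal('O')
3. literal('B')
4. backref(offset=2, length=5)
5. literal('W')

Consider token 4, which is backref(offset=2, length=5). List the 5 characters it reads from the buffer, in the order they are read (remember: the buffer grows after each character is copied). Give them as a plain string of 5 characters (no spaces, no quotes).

Answer: OBOBO

Derivation:
Token 1: literal('V'). Output: "V"
Token 2: literal('O'). Output: "VO"
Token 3: literal('B'). Output: "VOB"
Token 4: backref(off=2, len=5). Buffer before: "VOB" (len 3)
  byte 1: read out[1]='O', append. Buffer now: "VOBO"
  byte 2: read out[2]='B', append. Buffer now: "VOBOB"
  byte 3: read out[3]='O', append. Buffer now: "VOBOBO"
  byte 4: read out[4]='B', append. Buffer now: "VOBOBOB"
  byte 5: read out[5]='O', append. Buffer now: "VOBOBOBO"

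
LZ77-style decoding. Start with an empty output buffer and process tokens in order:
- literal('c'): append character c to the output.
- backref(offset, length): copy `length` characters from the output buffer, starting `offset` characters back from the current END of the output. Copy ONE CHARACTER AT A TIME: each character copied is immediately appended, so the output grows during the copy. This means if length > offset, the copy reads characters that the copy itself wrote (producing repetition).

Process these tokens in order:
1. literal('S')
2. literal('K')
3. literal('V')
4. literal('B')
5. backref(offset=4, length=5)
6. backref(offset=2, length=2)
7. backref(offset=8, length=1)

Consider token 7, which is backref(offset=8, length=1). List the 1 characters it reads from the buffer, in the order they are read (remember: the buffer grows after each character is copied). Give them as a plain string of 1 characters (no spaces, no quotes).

Answer: B

Derivation:
Token 1: literal('S'). Output: "S"
Token 2: literal('K'). Output: "SK"
Token 3: literal('V'). Output: "SKV"
Token 4: literal('B'). Output: "SKVB"
Token 5: backref(off=4, len=5) (overlapping!). Copied 'SKVBS' from pos 0. Output: "SKVBSKVBS"
Token 6: backref(off=2, len=2). Copied 'BS' from pos 7. Output: "SKVBSKVBSBS"
Token 7: backref(off=8, len=1). Buffer before: "SKVBSKVBSBS" (len 11)
  byte 1: read out[3]='B', append. Buffer now: "SKVBSKVBSBSB"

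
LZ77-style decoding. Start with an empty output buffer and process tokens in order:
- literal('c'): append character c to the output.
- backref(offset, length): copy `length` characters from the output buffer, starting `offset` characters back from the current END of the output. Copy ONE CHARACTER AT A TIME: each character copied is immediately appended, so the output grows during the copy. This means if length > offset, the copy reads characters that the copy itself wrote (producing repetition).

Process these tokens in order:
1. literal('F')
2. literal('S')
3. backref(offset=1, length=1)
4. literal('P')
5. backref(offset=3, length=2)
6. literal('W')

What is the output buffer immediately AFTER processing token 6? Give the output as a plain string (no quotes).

Token 1: literal('F'). Output: "F"
Token 2: literal('S'). Output: "FS"
Token 3: backref(off=1, len=1). Copied 'S' from pos 1. Output: "FSS"
Token 4: literal('P'). Output: "FSSP"
Token 5: backref(off=3, len=2). Copied 'SS' from pos 1. Output: "FSSPSS"
Token 6: literal('W'). Output: "FSSPSSW"

Answer: FSSPSSW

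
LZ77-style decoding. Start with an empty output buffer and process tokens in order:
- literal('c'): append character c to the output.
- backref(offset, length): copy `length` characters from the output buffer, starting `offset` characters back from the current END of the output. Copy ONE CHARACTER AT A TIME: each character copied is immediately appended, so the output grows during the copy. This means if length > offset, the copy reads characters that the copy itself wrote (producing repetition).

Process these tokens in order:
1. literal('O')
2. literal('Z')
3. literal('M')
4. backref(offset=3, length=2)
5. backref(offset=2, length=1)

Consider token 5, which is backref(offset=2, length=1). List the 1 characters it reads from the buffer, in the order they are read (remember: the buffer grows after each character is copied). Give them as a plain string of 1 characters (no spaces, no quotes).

Answer: O

Derivation:
Token 1: literal('O'). Output: "O"
Token 2: literal('Z'). Output: "OZ"
Token 3: literal('M'). Output: "OZM"
Token 4: backref(off=3, len=2). Copied 'OZ' from pos 0. Output: "OZMOZ"
Token 5: backref(off=2, len=1). Buffer before: "OZMOZ" (len 5)
  byte 1: read out[3]='O', append. Buffer now: "OZMOZO"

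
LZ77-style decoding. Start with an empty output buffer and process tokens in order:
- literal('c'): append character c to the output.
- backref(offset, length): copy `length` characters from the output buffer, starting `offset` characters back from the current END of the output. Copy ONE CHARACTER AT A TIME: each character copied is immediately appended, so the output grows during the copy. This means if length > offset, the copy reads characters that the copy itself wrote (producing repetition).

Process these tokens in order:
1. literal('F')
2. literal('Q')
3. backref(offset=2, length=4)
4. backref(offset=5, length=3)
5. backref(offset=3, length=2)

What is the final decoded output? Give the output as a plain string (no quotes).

Token 1: literal('F'). Output: "F"
Token 2: literal('Q'). Output: "FQ"
Token 3: backref(off=2, len=4) (overlapping!). Copied 'FQFQ' from pos 0. Output: "FQFQFQ"
Token 4: backref(off=5, len=3). Copied 'QFQ' from pos 1. Output: "FQFQFQQFQ"
Token 5: backref(off=3, len=2). Copied 'QF' from pos 6. Output: "FQFQFQQFQQF"

Answer: FQFQFQQFQQF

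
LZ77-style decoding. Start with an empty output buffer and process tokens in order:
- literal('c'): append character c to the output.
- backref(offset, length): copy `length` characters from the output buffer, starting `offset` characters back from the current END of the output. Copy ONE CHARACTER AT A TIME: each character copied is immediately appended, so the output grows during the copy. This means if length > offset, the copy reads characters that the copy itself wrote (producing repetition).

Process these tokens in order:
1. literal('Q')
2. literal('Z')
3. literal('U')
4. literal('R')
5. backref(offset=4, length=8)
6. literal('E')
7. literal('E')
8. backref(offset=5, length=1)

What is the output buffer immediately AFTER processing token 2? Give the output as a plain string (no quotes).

Token 1: literal('Q'). Output: "Q"
Token 2: literal('Z'). Output: "QZ"

Answer: QZ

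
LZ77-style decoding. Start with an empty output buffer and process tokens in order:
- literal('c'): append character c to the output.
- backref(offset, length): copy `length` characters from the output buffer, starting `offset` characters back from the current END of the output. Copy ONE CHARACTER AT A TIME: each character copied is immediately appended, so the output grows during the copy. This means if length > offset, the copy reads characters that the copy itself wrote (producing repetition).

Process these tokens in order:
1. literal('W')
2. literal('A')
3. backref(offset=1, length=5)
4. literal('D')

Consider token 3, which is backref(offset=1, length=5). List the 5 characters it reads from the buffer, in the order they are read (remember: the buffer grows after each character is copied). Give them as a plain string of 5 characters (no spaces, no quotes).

Token 1: literal('W'). Output: "W"
Token 2: literal('A'). Output: "WA"
Token 3: backref(off=1, len=5). Buffer before: "WA" (len 2)
  byte 1: read out[1]='A', append. Buffer now: "WAA"
  byte 2: read out[2]='A', append. Buffer now: "WAAA"
  byte 3: read out[3]='A', append. Buffer now: "WAAAA"
  byte 4: read out[4]='A', append. Buffer now: "WAAAAA"
  byte 5: read out[5]='A', append. Buffer now: "WAAAAAA"

Answer: AAAAA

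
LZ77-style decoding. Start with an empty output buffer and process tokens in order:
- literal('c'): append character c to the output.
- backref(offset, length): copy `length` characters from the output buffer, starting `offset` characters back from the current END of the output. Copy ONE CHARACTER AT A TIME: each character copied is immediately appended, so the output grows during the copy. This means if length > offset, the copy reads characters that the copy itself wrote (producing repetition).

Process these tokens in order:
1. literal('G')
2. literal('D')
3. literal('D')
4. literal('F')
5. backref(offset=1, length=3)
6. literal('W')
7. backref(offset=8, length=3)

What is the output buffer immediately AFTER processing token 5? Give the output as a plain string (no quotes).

Answer: GDDFFFF

Derivation:
Token 1: literal('G'). Output: "G"
Token 2: literal('D'). Output: "GD"
Token 3: literal('D'). Output: "GDD"
Token 4: literal('F'). Output: "GDDF"
Token 5: backref(off=1, len=3) (overlapping!). Copied 'FFF' from pos 3. Output: "GDDFFFF"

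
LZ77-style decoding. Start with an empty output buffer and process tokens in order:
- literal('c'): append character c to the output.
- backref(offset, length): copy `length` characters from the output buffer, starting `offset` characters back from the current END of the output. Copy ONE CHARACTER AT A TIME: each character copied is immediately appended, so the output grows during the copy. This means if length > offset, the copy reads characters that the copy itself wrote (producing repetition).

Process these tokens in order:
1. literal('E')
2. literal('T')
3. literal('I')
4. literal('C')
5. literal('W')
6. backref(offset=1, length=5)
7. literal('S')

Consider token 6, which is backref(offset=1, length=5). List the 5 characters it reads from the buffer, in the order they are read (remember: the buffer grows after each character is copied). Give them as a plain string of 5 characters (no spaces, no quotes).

Answer: WWWWW

Derivation:
Token 1: literal('E'). Output: "E"
Token 2: literal('T'). Output: "ET"
Token 3: literal('I'). Output: "ETI"
Token 4: literal('C'). Output: "ETIC"
Token 5: literal('W'). Output: "ETICW"
Token 6: backref(off=1, len=5). Buffer before: "ETICW" (len 5)
  byte 1: read out[4]='W', append. Buffer now: "ETICWW"
  byte 2: read out[5]='W', append. Buffer now: "ETICWWW"
  byte 3: read out[6]='W', append. Buffer now: "ETICWWWW"
  byte 4: read out[7]='W', append. Buffer now: "ETICWWWWW"
  byte 5: read out[8]='W', append. Buffer now: "ETICWWWWWW"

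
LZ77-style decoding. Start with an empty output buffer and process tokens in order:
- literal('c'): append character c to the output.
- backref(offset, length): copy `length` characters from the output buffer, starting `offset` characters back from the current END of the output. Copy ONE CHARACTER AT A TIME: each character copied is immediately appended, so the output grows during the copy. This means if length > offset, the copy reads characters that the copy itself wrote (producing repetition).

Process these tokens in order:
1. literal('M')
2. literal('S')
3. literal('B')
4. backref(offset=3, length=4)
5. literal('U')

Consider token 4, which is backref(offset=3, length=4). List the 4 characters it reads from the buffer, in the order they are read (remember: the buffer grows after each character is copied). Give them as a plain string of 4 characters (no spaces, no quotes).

Answer: MSBM

Derivation:
Token 1: literal('M'). Output: "M"
Token 2: literal('S'). Output: "MS"
Token 3: literal('B'). Output: "MSB"
Token 4: backref(off=3, len=4). Buffer before: "MSB" (len 3)
  byte 1: read out[0]='M', append. Buffer now: "MSBM"
  byte 2: read out[1]='S', append. Buffer now: "MSBMS"
  byte 3: read out[2]='B', append. Buffer now: "MSBMSB"
  byte 4: read out[3]='M', append. Buffer now: "MSBMSBM"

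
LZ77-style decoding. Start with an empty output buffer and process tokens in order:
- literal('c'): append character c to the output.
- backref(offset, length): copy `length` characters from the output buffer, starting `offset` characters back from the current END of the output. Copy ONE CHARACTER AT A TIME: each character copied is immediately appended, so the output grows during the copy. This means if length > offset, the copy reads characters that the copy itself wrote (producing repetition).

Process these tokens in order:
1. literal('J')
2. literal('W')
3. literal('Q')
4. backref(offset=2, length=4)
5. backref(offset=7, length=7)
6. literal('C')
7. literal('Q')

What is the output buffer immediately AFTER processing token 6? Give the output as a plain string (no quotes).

Token 1: literal('J'). Output: "J"
Token 2: literal('W'). Output: "JW"
Token 3: literal('Q'). Output: "JWQ"
Token 4: backref(off=2, len=4) (overlapping!). Copied 'WQWQ' from pos 1. Output: "JWQWQWQ"
Token 5: backref(off=7, len=7). Copied 'JWQWQWQ' from pos 0. Output: "JWQWQWQJWQWQWQ"
Token 6: literal('C'). Output: "JWQWQWQJWQWQWQC"

Answer: JWQWQWQJWQWQWQC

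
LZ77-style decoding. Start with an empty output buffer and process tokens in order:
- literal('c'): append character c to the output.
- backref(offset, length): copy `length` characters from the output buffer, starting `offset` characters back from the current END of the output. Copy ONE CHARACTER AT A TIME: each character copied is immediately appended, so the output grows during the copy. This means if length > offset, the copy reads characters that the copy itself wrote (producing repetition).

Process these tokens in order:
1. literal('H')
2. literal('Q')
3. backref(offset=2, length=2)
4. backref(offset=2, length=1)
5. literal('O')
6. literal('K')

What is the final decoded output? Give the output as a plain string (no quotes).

Answer: HQHQHOK

Derivation:
Token 1: literal('H'). Output: "H"
Token 2: literal('Q'). Output: "HQ"
Token 3: backref(off=2, len=2). Copied 'HQ' from pos 0. Output: "HQHQ"
Token 4: backref(off=2, len=1). Copied 'H' from pos 2. Output: "HQHQH"
Token 5: literal('O'). Output: "HQHQHO"
Token 6: literal('K'). Output: "HQHQHOK"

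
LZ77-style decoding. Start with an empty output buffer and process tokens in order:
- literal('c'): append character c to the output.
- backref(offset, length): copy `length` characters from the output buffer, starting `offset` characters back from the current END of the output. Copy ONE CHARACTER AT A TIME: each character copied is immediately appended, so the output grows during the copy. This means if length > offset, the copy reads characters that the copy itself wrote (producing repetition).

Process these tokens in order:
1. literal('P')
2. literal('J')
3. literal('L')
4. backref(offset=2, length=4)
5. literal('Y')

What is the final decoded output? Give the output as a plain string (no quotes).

Token 1: literal('P'). Output: "P"
Token 2: literal('J'). Output: "PJ"
Token 3: literal('L'). Output: "PJL"
Token 4: backref(off=2, len=4) (overlapping!). Copied 'JLJL' from pos 1. Output: "PJLJLJL"
Token 5: literal('Y'). Output: "PJLJLJLY"

Answer: PJLJLJLY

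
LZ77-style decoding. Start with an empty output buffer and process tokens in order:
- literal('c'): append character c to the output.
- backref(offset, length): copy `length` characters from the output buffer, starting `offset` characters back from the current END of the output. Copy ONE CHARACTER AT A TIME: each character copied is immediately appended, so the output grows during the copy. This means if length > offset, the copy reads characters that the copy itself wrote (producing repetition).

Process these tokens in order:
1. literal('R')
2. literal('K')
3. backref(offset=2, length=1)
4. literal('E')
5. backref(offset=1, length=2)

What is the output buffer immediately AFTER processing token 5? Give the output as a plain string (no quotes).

Token 1: literal('R'). Output: "R"
Token 2: literal('K'). Output: "RK"
Token 3: backref(off=2, len=1). Copied 'R' from pos 0. Output: "RKR"
Token 4: literal('E'). Output: "RKRE"
Token 5: backref(off=1, len=2) (overlapping!). Copied 'EE' from pos 3. Output: "RKREEE"

Answer: RKREEE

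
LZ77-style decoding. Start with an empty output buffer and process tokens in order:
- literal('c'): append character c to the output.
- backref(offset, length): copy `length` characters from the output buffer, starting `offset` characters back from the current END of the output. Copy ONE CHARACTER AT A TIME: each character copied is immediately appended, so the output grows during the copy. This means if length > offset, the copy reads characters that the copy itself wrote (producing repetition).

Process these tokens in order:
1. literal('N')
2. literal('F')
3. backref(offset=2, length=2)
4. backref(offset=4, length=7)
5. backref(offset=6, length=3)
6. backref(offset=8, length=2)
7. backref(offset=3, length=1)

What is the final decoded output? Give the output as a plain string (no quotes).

Answer: NFNFNFNFNFNFNFNFF

Derivation:
Token 1: literal('N'). Output: "N"
Token 2: literal('F'). Output: "NF"
Token 3: backref(off=2, len=2). Copied 'NF' from pos 0. Output: "NFNF"
Token 4: backref(off=4, len=7) (overlapping!). Copied 'NFNFNFN' from pos 0. Output: "NFNFNFNFNFN"
Token 5: backref(off=6, len=3). Copied 'FNF' from pos 5. Output: "NFNFNFNFNFNFNF"
Token 6: backref(off=8, len=2). Copied 'NF' from pos 6. Output: "NFNFNFNFNFNFNFNF"
Token 7: backref(off=3, len=1). Copied 'F' from pos 13. Output: "NFNFNFNFNFNFNFNFF"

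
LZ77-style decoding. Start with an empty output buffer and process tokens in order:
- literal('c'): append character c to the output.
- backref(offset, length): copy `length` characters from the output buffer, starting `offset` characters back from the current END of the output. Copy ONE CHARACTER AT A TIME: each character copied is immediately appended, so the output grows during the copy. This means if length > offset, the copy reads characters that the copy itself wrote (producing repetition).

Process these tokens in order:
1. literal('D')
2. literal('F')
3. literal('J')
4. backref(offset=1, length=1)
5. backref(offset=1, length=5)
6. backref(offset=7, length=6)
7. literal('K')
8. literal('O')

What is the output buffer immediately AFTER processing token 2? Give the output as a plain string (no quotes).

Answer: DF

Derivation:
Token 1: literal('D'). Output: "D"
Token 2: literal('F'). Output: "DF"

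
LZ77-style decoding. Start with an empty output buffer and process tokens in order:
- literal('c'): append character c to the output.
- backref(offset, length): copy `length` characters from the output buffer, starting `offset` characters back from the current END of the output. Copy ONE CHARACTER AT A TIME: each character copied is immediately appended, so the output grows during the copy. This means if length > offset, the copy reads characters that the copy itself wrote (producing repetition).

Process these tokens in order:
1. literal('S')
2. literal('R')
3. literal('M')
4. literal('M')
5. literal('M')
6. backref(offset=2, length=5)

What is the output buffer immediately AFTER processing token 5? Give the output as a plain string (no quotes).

Token 1: literal('S'). Output: "S"
Token 2: literal('R'). Output: "SR"
Token 3: literal('M'). Output: "SRM"
Token 4: literal('M'). Output: "SRMM"
Token 5: literal('M'). Output: "SRMMM"

Answer: SRMMM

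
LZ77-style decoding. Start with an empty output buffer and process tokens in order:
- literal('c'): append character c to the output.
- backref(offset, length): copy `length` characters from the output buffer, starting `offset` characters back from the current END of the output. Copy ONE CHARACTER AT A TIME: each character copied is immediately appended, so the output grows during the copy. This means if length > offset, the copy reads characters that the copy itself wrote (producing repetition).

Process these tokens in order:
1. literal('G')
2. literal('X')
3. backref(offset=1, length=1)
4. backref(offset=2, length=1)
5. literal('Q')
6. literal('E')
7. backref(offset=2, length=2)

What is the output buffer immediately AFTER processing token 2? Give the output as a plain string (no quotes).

Token 1: literal('G'). Output: "G"
Token 2: literal('X'). Output: "GX"

Answer: GX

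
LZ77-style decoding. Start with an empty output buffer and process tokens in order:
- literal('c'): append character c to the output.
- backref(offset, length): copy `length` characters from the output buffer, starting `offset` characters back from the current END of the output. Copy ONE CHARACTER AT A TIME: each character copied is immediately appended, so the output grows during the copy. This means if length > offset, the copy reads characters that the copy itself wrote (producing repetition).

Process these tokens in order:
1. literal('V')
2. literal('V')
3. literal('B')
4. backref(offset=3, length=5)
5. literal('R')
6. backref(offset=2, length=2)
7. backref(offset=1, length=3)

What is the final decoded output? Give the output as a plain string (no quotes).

Token 1: literal('V'). Output: "V"
Token 2: literal('V'). Output: "VV"
Token 3: literal('B'). Output: "VVB"
Token 4: backref(off=3, len=5) (overlapping!). Copied 'VVBVV' from pos 0. Output: "VVBVVBVV"
Token 5: literal('R'). Output: "VVBVVBVVR"
Token 6: backref(off=2, len=2). Copied 'VR' from pos 7. Output: "VVBVVBVVRVR"
Token 7: backref(off=1, len=3) (overlapping!). Copied 'RRR' from pos 10. Output: "VVBVVBVVRVRRRR"

Answer: VVBVVBVVRVRRRR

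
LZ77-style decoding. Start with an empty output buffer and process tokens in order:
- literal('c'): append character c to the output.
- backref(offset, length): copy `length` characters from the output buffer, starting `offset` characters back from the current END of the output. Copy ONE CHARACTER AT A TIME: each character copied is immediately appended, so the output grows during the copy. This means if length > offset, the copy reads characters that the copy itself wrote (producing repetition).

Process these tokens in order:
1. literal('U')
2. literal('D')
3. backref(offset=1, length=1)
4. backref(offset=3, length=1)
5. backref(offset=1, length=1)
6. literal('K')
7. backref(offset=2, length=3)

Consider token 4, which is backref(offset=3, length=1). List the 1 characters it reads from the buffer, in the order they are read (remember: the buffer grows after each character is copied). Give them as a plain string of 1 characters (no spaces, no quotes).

Token 1: literal('U'). Output: "U"
Token 2: literal('D'). Output: "UD"
Token 3: backref(off=1, len=1). Copied 'D' from pos 1. Output: "UDD"
Token 4: backref(off=3, len=1). Buffer before: "UDD" (len 3)
  byte 1: read out[0]='U', append. Buffer now: "UDDU"

Answer: U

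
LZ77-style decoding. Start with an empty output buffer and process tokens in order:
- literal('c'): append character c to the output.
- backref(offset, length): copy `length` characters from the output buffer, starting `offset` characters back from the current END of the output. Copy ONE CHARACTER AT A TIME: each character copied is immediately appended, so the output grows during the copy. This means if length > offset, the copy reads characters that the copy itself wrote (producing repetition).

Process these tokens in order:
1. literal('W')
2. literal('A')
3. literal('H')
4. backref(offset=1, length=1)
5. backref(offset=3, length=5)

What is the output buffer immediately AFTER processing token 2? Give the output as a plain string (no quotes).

Token 1: literal('W'). Output: "W"
Token 2: literal('A'). Output: "WA"

Answer: WA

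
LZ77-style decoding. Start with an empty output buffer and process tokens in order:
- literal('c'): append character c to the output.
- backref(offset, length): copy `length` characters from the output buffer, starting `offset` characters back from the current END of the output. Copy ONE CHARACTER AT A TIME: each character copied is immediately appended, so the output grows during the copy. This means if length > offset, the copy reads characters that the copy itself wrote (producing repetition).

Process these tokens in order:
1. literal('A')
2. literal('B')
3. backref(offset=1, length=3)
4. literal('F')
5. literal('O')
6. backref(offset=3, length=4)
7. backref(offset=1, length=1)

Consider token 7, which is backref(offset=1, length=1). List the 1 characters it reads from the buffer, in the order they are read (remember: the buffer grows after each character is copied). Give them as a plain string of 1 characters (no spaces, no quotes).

Answer: B

Derivation:
Token 1: literal('A'). Output: "A"
Token 2: literal('B'). Output: "AB"
Token 3: backref(off=1, len=3) (overlapping!). Copied 'BBB' from pos 1. Output: "ABBBB"
Token 4: literal('F'). Output: "ABBBBF"
Token 5: literal('O'). Output: "ABBBBFO"
Token 6: backref(off=3, len=4) (overlapping!). Copied 'BFOB' from pos 4. Output: "ABBBBFOBFOB"
Token 7: backref(off=1, len=1). Buffer before: "ABBBBFOBFOB" (len 11)
  byte 1: read out[10]='B', append. Buffer now: "ABBBBFOBFOBB"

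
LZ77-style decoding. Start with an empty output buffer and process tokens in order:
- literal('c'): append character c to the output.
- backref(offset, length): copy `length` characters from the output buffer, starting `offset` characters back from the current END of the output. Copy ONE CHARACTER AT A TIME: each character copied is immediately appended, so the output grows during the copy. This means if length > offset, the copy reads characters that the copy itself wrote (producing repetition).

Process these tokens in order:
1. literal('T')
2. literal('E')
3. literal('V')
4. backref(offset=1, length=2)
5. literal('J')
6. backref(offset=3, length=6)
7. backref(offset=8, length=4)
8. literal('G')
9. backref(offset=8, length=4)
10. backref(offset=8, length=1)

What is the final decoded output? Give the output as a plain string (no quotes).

Token 1: literal('T'). Output: "T"
Token 2: literal('E'). Output: "TE"
Token 3: literal('V'). Output: "TEV"
Token 4: backref(off=1, len=2) (overlapping!). Copied 'VV' from pos 2. Output: "TEVVV"
Token 5: literal('J'). Output: "TEVVVJ"
Token 6: backref(off=3, len=6) (overlapping!). Copied 'VVJVVJ' from pos 3. Output: "TEVVVJVVJVVJ"
Token 7: backref(off=8, len=4). Copied 'VJVV' from pos 4. Output: "TEVVVJVVJVVJVJVV"
Token 8: literal('G'). Output: "TEVVVJVVJVVJVJVVG"
Token 9: backref(off=8, len=4). Copied 'VVJV' from pos 9. Output: "TEVVVJVVJVVJVJVVGVVJV"
Token 10: backref(off=8, len=1). Copied 'J' from pos 13. Output: "TEVVVJVVJVVJVJVVGVVJVJ"

Answer: TEVVVJVVJVVJVJVVGVVJVJ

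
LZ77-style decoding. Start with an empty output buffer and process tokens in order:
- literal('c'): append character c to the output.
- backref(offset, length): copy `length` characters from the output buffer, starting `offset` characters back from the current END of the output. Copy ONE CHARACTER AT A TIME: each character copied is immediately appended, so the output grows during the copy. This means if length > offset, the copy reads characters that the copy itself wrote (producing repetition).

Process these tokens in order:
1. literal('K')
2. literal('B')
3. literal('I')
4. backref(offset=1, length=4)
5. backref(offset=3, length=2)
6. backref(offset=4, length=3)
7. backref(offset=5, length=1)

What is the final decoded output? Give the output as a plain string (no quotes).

Answer: KBIIIIIIIIIII

Derivation:
Token 1: literal('K'). Output: "K"
Token 2: literal('B'). Output: "KB"
Token 3: literal('I'). Output: "KBI"
Token 4: backref(off=1, len=4) (overlapping!). Copied 'IIII' from pos 2. Output: "KBIIIII"
Token 5: backref(off=3, len=2). Copied 'II' from pos 4. Output: "KBIIIIIII"
Token 6: backref(off=4, len=3). Copied 'III' from pos 5. Output: "KBIIIIIIIIII"
Token 7: backref(off=5, len=1). Copied 'I' from pos 7. Output: "KBIIIIIIIIIII"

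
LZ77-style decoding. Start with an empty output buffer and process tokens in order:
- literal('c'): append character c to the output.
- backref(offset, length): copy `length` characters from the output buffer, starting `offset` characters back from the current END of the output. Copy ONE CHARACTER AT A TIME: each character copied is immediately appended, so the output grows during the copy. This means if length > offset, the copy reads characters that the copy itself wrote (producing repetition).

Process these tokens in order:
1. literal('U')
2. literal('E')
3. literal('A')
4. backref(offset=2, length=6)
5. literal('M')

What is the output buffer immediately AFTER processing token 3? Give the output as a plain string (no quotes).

Token 1: literal('U'). Output: "U"
Token 2: literal('E'). Output: "UE"
Token 3: literal('A'). Output: "UEA"

Answer: UEA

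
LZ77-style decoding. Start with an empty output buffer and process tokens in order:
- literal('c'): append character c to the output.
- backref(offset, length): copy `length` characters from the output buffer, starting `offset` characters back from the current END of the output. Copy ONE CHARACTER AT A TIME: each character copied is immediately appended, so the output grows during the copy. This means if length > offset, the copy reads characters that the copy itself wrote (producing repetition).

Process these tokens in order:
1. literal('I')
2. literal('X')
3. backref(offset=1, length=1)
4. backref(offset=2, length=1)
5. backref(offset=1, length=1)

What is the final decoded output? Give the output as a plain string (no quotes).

Answer: IXXXX

Derivation:
Token 1: literal('I'). Output: "I"
Token 2: literal('X'). Output: "IX"
Token 3: backref(off=1, len=1). Copied 'X' from pos 1. Output: "IXX"
Token 4: backref(off=2, len=1). Copied 'X' from pos 1. Output: "IXXX"
Token 5: backref(off=1, len=1). Copied 'X' from pos 3. Output: "IXXXX"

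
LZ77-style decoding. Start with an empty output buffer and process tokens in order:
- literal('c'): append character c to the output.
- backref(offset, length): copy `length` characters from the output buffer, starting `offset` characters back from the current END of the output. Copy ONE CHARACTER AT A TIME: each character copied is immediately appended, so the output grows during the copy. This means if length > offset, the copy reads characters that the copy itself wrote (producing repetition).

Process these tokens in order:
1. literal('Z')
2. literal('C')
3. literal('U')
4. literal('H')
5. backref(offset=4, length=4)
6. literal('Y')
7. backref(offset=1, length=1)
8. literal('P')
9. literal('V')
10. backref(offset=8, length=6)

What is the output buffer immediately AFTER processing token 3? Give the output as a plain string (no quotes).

Answer: ZCU

Derivation:
Token 1: literal('Z'). Output: "Z"
Token 2: literal('C'). Output: "ZC"
Token 3: literal('U'). Output: "ZCU"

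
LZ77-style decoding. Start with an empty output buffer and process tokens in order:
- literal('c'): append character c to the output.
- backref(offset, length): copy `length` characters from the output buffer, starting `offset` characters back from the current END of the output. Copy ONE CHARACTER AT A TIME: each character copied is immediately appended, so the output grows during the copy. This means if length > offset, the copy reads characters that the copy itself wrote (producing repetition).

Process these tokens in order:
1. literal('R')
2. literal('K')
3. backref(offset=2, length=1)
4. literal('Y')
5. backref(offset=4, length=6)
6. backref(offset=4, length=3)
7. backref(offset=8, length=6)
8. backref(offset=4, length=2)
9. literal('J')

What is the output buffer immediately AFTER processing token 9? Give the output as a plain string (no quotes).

Token 1: literal('R'). Output: "R"
Token 2: literal('K'). Output: "RK"
Token 3: backref(off=2, len=1). Copied 'R' from pos 0. Output: "RKR"
Token 4: literal('Y'). Output: "RKRY"
Token 5: backref(off=4, len=6) (overlapping!). Copied 'RKRYRK' from pos 0. Output: "RKRYRKRYRK"
Token 6: backref(off=4, len=3). Copied 'RYR' from pos 6. Output: "RKRYRKRYRKRYR"
Token 7: backref(off=8, len=6). Copied 'KRYRKR' from pos 5. Output: "RKRYRKRYRKRYRKRYRKR"
Token 8: backref(off=4, len=2). Copied 'YR' from pos 15. Output: "RKRYRKRYRKRYRKRYRKRYR"
Token 9: literal('J'). Output: "RKRYRKRYRKRYRKRYRKRYRJ"

Answer: RKRYRKRYRKRYRKRYRKRYRJ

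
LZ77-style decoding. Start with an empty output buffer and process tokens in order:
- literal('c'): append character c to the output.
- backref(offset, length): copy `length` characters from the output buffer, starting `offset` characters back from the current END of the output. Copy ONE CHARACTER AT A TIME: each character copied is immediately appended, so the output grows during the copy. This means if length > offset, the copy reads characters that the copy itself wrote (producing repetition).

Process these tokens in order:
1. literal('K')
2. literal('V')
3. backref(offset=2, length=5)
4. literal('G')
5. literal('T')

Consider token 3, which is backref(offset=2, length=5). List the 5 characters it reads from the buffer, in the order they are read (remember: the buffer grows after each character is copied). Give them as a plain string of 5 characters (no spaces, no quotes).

Token 1: literal('K'). Output: "K"
Token 2: literal('V'). Output: "KV"
Token 3: backref(off=2, len=5). Buffer before: "KV" (len 2)
  byte 1: read out[0]='K', append. Buffer now: "KVK"
  byte 2: read out[1]='V', append. Buffer now: "KVKV"
  byte 3: read out[2]='K', append. Buffer now: "KVKVK"
  byte 4: read out[3]='V', append. Buffer now: "KVKVKV"
  byte 5: read out[4]='K', append. Buffer now: "KVKVKVK"

Answer: KVKVK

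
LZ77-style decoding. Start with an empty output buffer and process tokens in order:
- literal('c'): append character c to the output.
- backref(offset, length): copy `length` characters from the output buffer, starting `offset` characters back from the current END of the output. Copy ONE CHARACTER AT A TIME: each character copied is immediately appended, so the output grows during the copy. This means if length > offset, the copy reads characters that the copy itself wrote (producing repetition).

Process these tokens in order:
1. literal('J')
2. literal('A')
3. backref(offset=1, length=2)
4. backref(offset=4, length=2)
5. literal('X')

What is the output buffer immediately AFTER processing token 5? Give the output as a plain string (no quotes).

Answer: JAAAJAX

Derivation:
Token 1: literal('J'). Output: "J"
Token 2: literal('A'). Output: "JA"
Token 3: backref(off=1, len=2) (overlapping!). Copied 'AA' from pos 1. Output: "JAAA"
Token 4: backref(off=4, len=2). Copied 'JA' from pos 0. Output: "JAAAJA"
Token 5: literal('X'). Output: "JAAAJAX"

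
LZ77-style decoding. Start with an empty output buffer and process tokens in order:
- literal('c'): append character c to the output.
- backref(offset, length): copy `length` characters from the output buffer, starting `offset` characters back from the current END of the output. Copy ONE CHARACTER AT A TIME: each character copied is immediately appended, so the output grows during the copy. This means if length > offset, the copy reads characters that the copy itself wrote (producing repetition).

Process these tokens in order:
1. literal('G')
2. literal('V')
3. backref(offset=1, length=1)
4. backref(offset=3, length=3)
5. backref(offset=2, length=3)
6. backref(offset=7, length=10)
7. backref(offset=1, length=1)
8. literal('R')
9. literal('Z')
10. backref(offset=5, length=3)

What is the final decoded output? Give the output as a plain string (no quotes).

Answer: GVVGVVVVVVGVVVVVVGVVRZGVV

Derivation:
Token 1: literal('G'). Output: "G"
Token 2: literal('V'). Output: "GV"
Token 3: backref(off=1, len=1). Copied 'V' from pos 1. Output: "GVV"
Token 4: backref(off=3, len=3). Copied 'GVV' from pos 0. Output: "GVVGVV"
Token 5: backref(off=2, len=3) (overlapping!). Copied 'VVV' from pos 4. Output: "GVVGVVVVV"
Token 6: backref(off=7, len=10) (overlapping!). Copied 'VGVVVVVVGV' from pos 2. Output: "GVVGVVVVVVGVVVVVVGV"
Token 7: backref(off=1, len=1). Copied 'V' from pos 18. Output: "GVVGVVVVVVGVVVVVVGVV"
Token 8: literal('R'). Output: "GVVGVVVVVVGVVVVVVGVVR"
Token 9: literal('Z'). Output: "GVVGVVVVVVGVVVVVVGVVRZ"
Token 10: backref(off=5, len=3). Copied 'GVV' from pos 17. Output: "GVVGVVVVVVGVVVVVVGVVRZGVV"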